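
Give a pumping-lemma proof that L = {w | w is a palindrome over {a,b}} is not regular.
Assume L is regular with pumping length p. Idea: pumping the leading a-block breaks the symmetry.
Choose s = a^p b a^p (a palindrome of length 2p+1 ≥ p). By the pumping lemma, s = xyz with |xy| ≤ p, |y| > 0, so y = a^k with k > 0 (xy lies entirely in the first a^p). Then xy²z = a^(p+k) b a^p, which is not a palindrome since p+k ≠ p.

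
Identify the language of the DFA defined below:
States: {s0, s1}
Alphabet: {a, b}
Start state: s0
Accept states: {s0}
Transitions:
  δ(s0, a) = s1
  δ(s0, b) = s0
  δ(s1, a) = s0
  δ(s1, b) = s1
Testing a few strings:
  'a' → reject
  'bbb' → accept
  'aa' → accept
  'ba' → reject
State roles: s0=even number of a's so far; s1=odd number of a's so far
All strings over {a,b} with an even number of a's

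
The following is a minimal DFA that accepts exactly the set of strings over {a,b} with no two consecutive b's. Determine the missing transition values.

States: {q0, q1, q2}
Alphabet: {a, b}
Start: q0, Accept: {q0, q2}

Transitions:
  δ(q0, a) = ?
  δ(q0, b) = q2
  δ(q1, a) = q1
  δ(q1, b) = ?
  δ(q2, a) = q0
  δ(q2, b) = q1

From the language and accept set, identify what each state tracks — q0: last symbol not b (ok); q1: saw bb (dead); q2: last symbol b (ok).
Each missing δ(q, a) is the state matching the new tracked value after reading a.
δ(q0, a) = q0; δ(q1, b) = q1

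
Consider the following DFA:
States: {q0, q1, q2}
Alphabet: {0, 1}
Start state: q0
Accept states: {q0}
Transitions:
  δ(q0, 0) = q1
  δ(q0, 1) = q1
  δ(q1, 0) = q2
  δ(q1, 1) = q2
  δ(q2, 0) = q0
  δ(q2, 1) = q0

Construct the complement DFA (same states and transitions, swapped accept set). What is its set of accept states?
Complement accept states = All states \ Original accept states
= {q0, q1, q2} \ {q0}
{q1, q2}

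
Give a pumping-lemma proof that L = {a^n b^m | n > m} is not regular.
Assume L is regular with pumping length p. Idea: pumping down the a-block drops the a-count to at most the b-count.
Choose s = a^(p+1) b^p ∈ L (|s| = 2p+1 ≥ p). By the pumping lemma, s = xyz with |xy| ≤ p, |y| > 0, so y = a^k with k ≥ 1. Take i = 0: xz = a^(p+1−k) b^p. Since k ≥ 1, p+1−k ≤ p, so the number of a's is no longer strictly greater than the number of b's, hence xz ∉ L.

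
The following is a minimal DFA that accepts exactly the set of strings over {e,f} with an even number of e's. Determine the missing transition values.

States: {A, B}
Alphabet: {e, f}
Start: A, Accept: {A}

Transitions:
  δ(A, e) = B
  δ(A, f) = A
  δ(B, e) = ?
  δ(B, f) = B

From the language and accept set, identify what each state tracks — A: even number of e's so far; B: odd number of e's so far.
Each missing δ(q, a) is the state matching the new tracked value after reading a.
δ(B, e) = A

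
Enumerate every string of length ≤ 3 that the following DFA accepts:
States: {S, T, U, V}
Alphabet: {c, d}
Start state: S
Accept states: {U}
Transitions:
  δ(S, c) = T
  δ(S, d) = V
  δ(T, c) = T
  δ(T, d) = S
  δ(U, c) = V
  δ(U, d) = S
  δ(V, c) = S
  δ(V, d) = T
None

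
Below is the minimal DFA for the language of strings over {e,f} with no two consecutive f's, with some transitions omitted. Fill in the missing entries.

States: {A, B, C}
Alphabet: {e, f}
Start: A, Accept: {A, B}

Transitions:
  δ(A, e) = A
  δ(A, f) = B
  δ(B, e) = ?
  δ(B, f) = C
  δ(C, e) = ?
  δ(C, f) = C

From the language and accept set, identify what each state tracks — A: last symbol not f (ok); B: last symbol f (ok); C: saw ff (dead).
Each missing δ(q, a) is the state matching the new tracked value after reading a.
δ(B, e) = A; δ(C, e) = C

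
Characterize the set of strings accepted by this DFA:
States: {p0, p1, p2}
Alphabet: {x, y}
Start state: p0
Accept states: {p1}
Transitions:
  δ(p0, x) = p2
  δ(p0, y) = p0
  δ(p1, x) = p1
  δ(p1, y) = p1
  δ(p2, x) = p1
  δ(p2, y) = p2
Testing a few strings:
  'y' → reject
  'yx' → reject
  'xx' → accept
  'yyxx' → accept
State roles: p0=zero x's seen; p1=≥ two x's seen; p2=one x seen
All strings over {x,y} containing at least two x's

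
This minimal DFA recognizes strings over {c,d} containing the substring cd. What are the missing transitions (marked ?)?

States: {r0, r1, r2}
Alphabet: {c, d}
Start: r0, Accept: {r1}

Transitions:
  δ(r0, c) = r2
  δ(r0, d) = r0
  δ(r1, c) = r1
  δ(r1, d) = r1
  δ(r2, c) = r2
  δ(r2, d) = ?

From the language and accept set, identify what each state tracks — r0: no c seen yet; r1: substring cd seen; r2: seen a c, waiting for d.
Each missing δ(q, a) is the state matching the new tracked value after reading a.
δ(r2, d) = r1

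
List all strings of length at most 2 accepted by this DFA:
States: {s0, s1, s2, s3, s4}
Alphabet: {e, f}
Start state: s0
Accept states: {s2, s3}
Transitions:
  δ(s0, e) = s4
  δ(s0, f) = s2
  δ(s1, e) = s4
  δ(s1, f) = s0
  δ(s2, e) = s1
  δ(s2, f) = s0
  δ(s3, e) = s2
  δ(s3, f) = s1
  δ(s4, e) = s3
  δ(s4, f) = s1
f, ee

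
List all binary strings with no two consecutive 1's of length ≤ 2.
ε, 0, 1, 00, 01, 10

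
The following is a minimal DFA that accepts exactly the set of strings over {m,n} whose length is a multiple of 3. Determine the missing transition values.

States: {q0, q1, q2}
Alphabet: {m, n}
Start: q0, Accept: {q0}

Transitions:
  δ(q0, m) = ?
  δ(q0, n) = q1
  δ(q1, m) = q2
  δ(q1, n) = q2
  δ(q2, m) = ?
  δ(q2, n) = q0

From the language and accept set, identify what each state tracks — q0: length ≡ 0 (mod 3); q1: length ≡ 1 (mod 3); q2: length ≡ 2 (mod 3).
Each missing δ(q, a) is the state matching the new tracked value after reading a.
δ(q0, m) = q1; δ(q2, m) = q0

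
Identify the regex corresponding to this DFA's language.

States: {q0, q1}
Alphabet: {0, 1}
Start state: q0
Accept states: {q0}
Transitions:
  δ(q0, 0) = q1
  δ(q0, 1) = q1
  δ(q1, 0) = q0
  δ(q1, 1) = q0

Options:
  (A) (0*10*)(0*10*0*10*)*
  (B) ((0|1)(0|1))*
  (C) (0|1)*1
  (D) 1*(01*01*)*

Check each option against the DFA on short strings; one disagreement eliminates an option:
  (A) (0*10*)(0*10*0*10*)*: on ε the DFA stays in q0 and accepts (q0 ∈ Accept), but the regex does not match it → eliminate
  (B) ((0|1)(0|1))*: agrees with the DFA on every string of length ≤ 6
  (C) (0|1)*1: on ε the DFA stays in q0 and accepts (q0 ∈ Accept), but the regex does not match it → eliminate
  (D) 1*(01*01*)*: on '1' the DFA goes q0 → q1 and rejects (q1 ∉ Accept), but the regex matches it → eliminate
Only (B) is consistent with the DFA.
(B) ((0|1)(0|1))*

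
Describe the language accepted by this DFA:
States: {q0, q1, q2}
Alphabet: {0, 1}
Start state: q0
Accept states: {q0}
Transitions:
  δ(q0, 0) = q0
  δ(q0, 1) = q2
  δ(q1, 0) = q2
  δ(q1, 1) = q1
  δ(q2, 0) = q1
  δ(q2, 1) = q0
Testing a few strings:
  '1011' → reject
  '111' → reject
  '00' → accept
  '01' → reject
State roles: q0=value ≡ 0 (mod 3); q1=value ≡ 2 (mod 3); q2=value ≡ 1 (mod 3)
All binary strings representing a multiple of 3 (read in base 2; leading zeros allowed and ε counts as 0)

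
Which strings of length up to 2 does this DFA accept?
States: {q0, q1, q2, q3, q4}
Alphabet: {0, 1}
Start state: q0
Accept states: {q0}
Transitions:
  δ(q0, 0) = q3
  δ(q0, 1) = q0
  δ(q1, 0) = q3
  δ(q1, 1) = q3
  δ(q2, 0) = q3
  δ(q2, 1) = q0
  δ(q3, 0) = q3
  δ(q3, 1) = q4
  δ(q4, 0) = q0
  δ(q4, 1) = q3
ε, 1, 11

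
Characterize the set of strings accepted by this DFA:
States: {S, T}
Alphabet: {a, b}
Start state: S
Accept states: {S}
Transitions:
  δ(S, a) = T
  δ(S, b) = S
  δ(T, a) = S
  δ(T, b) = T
Testing a few strings:
  'b' → accept
  'a' → reject
  'abb' → reject
  'aba' → accept
State roles: S=even number of a's so far; T=odd number of a's so far
All strings over {a,b} with an even number of a's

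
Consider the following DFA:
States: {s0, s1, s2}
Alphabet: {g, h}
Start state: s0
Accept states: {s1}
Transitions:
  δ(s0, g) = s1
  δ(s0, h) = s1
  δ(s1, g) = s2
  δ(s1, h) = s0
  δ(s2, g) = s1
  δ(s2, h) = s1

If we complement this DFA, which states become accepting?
Complement accept states = All states \ Original accept states
= {s0, s1, s2} \ {s1}
{s0, s2}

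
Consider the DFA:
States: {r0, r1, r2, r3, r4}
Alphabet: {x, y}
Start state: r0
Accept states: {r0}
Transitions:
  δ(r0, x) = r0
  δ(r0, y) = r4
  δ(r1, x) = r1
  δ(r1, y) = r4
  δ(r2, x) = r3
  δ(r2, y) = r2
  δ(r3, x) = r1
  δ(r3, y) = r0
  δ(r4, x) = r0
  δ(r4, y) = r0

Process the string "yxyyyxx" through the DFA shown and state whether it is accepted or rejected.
Processing string "yxyyyxx":
  r0 --y--> r4
  r4 --x--> r0
  r0 --y--> r4
  r4 --y--> r0
  r0 --y--> r4
  r4 --x--> r0
  r0 --x--> r0
Final state: r0
Accept states: {r0}
Yes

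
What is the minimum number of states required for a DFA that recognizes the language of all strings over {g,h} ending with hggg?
By Myhill–Nerode, count the distinguishable equivalence classes: 5 classes — one per longest suffix of the input that is a prefix of 'hggg' (lengths 0 through 4); only the length-4 class is accepting.
5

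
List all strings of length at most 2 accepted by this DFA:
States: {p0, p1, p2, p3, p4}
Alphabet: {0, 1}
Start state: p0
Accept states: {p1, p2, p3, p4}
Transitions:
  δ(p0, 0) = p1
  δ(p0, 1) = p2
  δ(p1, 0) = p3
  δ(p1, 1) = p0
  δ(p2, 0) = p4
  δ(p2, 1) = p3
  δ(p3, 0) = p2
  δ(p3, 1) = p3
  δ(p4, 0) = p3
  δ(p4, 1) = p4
0, 1, 00, 10, 11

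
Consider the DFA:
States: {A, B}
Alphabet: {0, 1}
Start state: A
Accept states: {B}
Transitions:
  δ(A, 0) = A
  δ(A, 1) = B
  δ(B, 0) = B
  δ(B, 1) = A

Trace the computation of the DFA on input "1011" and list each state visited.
read '1': A → B
  read '0': B → B
  read '1': B → A
  read '1': A → B
A -> B -> B -> A -> B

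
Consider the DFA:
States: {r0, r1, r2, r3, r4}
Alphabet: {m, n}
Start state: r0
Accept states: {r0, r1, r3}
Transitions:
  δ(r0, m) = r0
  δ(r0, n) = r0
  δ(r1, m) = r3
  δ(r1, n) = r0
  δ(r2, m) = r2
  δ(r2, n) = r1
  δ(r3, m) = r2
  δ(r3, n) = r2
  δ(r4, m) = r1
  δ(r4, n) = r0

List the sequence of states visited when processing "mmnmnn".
read 'm': r0 → r0
  read 'm': r0 → r0
  read 'n': r0 → r0
  read 'm': r0 → r0
  read 'n': r0 → r0
  read 'n': r0 → r0
r0 -> r0 -> r0 -> r0 -> r0 -> r0 -> r0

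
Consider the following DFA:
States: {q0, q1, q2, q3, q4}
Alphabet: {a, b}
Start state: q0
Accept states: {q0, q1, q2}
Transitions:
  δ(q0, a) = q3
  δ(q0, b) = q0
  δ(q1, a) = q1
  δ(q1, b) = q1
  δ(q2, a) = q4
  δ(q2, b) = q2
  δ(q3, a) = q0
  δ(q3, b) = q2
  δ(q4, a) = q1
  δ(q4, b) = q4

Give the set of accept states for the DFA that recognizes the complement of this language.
Complement accept states = All states \ Original accept states
= {q0, q1, q2, q3, q4} \ {q0, q1, q2}
{q3, q4}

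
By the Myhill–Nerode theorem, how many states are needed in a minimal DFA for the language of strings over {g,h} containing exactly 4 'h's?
By Myhill–Nerode, count the distinguishable equivalence classes: 6 classes — having seen 0, 1, …, 4, or >4 copies of 'h'; the count-4 class is the only accepting one and >4 is dead.
6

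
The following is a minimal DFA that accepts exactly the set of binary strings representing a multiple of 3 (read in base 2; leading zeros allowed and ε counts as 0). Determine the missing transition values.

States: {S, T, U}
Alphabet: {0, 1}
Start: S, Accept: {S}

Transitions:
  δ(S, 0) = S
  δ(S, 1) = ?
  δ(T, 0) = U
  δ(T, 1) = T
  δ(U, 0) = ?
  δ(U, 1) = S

From the language and accept set, identify what each state tracks — S: value ≡ 0 (mod 3); T: value ≡ 2 (mod 3); U: value ≡ 1 (mod 3).
Each missing δ(q, a) is the state matching the new tracked value after reading a.
δ(S, 1) = U; δ(U, 0) = T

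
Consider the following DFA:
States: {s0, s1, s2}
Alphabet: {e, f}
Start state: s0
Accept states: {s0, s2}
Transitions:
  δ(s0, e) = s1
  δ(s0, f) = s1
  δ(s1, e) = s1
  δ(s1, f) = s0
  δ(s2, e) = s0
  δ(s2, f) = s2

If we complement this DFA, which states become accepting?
Complement accept states = All states \ Original accept states
= {s0, s1, s2} \ {s0, s2}
{s1}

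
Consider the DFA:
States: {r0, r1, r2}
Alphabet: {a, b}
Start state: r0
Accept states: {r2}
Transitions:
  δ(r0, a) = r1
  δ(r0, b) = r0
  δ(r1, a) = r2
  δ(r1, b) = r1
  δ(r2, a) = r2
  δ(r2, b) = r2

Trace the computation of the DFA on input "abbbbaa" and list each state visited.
read 'a': r0 → r1
  read 'b': r1 → r1
  read 'b': r1 → r1
  read 'b': r1 → r1
  read 'b': r1 → r1
  read 'a': r1 → r2
  read 'a': r2 → r2
r0 -> r1 -> r1 -> r1 -> r1 -> r1 -> r2 -> r2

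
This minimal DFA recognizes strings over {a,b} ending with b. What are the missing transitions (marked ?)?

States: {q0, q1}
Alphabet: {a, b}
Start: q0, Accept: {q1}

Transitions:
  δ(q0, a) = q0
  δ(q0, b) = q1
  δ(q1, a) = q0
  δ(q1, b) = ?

From the language and accept set, identify what each state tracks — q0: last symbol not b; q1: last symbol is b.
Each missing δ(q, a) is the state matching the new tracked value after reading a.
δ(q1, b) = q1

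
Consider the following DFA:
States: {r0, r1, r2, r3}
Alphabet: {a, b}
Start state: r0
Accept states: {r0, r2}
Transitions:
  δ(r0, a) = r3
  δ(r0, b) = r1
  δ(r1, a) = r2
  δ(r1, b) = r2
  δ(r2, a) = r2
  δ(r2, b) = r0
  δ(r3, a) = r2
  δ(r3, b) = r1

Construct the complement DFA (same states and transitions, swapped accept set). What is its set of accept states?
Complement accept states = All states \ Original accept states
= {r0, r1, r2, r3} \ {r0, r2}
{r1, r3}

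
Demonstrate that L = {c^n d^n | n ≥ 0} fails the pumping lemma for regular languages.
Assume L is regular with pumping length p. Idea: pumping the c-block changes the count balance.
Choose s = c^p d^p (length 2p ≥ p). By the pumping lemma, s = xyz with |xy| ≤ p, |y| > 0. So y = c^k for some k > 0 (since xy is entirely within the c's). Pumping gives xy²z = c^(p+k) d^p, which is not in L since p+k ≠ p.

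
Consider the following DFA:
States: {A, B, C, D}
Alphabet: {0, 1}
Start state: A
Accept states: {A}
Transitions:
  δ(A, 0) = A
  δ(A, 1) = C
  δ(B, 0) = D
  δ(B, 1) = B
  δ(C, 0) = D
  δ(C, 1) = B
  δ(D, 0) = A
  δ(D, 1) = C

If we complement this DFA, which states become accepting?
Complement accept states = All states \ Original accept states
= {A, B, C, D} \ {A}
{B, C, D}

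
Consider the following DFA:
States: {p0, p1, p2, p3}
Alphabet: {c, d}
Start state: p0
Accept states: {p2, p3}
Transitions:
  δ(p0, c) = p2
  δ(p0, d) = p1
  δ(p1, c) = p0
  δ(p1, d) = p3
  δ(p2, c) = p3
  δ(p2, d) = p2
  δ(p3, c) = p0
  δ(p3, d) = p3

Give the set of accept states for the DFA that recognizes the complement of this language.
Complement accept states = All states \ Original accept states
= {p0, p1, p2, p3} \ {p2, p3}
{p0, p1}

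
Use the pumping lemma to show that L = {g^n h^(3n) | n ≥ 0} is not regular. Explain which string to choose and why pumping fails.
Assume L is regular with pumping length p. Idea: pumping the g-block breaks the 1:3 ratio.
Choose s = g^p h^(3p) (length 4p ≥ p). By the pumping lemma, s = xyz with |xy| ≤ p, |y| > 0, so y = g^k with k ≥ 1. Then xy²z = g^(p+k) h^(3p). For this to be in L we would need 3p = 3(p+k), i.e. 3k = 0, contradicting k ≥ 1. So xy²z ∉ L.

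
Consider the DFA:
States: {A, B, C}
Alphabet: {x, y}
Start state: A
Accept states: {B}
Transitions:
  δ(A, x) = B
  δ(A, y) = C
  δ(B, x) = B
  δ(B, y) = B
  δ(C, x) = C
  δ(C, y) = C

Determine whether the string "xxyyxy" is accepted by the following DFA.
Processing string "xxyyxy":
  A --x--> B
  B --x--> B
  B --y--> B
  B --y--> B
  B --x--> B
  B --y--> B
Final state: B
Accept states: {B}
Yes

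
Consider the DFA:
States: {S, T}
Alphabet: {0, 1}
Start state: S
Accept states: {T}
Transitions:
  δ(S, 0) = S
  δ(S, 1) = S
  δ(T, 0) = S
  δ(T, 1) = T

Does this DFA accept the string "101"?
Processing string "101":
  S --1--> S
  S --0--> S
  S --1--> S
Final state: S
Accept states: {T}
No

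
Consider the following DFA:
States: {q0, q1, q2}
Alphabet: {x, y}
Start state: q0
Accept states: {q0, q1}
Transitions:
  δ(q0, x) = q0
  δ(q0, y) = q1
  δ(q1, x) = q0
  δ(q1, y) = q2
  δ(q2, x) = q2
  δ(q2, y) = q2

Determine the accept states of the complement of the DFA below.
Complement accept states = All states \ Original accept states
= {q0, q1, q2} \ {q0, q1}
{q2}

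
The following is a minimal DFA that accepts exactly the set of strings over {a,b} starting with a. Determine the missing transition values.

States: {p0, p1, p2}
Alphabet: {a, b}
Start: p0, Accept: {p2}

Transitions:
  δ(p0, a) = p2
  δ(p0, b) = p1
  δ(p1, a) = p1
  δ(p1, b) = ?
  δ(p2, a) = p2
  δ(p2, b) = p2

From the language and accept set, identify what each state tracks — p0: no input read; p1: started with b (dead); p2: started with a.
Each missing δ(q, a) is the state matching the new tracked value after reading a.
δ(p1, b) = p1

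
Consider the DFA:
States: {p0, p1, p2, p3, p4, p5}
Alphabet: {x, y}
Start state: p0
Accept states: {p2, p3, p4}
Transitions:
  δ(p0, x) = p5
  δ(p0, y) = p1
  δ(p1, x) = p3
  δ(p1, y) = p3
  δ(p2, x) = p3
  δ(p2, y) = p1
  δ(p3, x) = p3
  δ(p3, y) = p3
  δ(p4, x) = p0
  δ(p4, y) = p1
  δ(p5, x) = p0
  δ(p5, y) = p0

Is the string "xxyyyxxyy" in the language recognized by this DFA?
Processing string "xxyyyxxyy":
  p0 --x--> p5
  p5 --x--> p0
  p0 --y--> p1
  p1 --y--> p3
  p3 --y--> p3
  p3 --x--> p3
  p3 --x--> p3
  p3 --y--> p3
  p3 --y--> p3
Final state: p3
Accept states: {p2, p3, p4}
Yes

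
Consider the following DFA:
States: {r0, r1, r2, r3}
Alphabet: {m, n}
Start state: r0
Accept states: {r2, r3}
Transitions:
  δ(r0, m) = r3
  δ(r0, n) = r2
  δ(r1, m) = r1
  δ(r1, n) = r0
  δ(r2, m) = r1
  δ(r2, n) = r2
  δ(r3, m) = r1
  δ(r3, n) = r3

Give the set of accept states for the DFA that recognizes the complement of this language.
Complement accept states = All states \ Original accept states
= {r0, r1, r2, r3} \ {r2, r3}
{r0, r1}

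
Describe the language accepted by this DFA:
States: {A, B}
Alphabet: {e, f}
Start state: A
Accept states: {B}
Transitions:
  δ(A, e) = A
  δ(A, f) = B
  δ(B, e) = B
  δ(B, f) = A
Testing a few strings:
  'ffe' → reject
  'fe' → accept
  'ff' → reject
  'f' → accept
State roles: A=even number of f's so far; B=odd number of f's so far
All strings over {e,f} with an odd number of f's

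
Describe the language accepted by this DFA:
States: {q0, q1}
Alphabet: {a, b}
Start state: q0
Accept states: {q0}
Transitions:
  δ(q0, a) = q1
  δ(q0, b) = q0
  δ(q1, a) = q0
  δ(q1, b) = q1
Testing a few strings:
  'a' → reject
  'aa' → accept
  'bbb' → accept
  'bb' → accept
State roles: q0=even number of a's so far; q1=odd number of a's so far
All strings over {a,b} with an even number of a's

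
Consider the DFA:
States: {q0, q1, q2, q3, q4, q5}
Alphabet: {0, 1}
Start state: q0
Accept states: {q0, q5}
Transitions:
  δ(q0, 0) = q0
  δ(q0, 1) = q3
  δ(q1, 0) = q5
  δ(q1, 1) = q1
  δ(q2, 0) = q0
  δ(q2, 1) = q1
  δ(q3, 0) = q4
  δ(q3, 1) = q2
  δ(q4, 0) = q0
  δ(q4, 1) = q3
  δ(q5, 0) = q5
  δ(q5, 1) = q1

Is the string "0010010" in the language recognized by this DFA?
Processing string "0010010":
  q0 --0--> q0
  q0 --0--> q0
  q0 --1--> q3
  q3 --0--> q4
  q4 --0--> q0
  q0 --1--> q3
  q3 --0--> q4
Final state: q4
Accept states: {q0, q5}
No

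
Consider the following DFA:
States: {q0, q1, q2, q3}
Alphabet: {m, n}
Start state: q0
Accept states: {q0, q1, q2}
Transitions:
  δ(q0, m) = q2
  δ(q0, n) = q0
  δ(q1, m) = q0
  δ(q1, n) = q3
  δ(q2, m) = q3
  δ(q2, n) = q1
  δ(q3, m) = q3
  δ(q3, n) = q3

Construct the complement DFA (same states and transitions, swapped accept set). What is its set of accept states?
Complement accept states = All states \ Original accept states
= {q0, q1, q2, q3} \ {q0, q1, q2}
{q3}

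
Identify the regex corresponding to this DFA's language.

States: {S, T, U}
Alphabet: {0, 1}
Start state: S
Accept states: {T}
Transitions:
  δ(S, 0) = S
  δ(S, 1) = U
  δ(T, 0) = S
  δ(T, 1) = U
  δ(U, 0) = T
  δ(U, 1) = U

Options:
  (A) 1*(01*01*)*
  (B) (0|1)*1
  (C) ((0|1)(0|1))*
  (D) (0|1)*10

Check each option against the DFA on short strings; one disagreement eliminates an option:
  (A) 1*(01*01*)*: on ε the DFA stays in S and rejects (S ∉ Accept), but the regex matches it → eliminate
  (B) (0|1)*1: on '1' the DFA goes S → U and rejects (U ∉ Accept), but the regex matches it → eliminate
  (C) ((0|1)(0|1))*: on ε the DFA stays in S and rejects (S ∉ Accept), but the regex matches it → eliminate
  (D) (0|1)*10: agrees with the DFA on every string of length ≤ 6
Only (D) is consistent with the DFA.
(D) (0|1)*10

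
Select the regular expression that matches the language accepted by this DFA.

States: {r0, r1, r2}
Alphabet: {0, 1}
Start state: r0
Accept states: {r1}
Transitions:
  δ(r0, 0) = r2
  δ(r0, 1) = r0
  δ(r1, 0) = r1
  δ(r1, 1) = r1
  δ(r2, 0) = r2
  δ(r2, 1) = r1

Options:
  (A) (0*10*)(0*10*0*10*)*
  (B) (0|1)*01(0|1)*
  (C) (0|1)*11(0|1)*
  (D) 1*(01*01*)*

Check each option against the DFA on short strings; one disagreement eliminates an option:
  (A) (0*10*)(0*10*0*10*)*: on '1' the DFA goes r0 → r0 and rejects (r0 ∉ Accept), but the regex matches it → eliminate
  (B) (0|1)*01(0|1)*: agrees with the DFA on every string of length ≤ 6
  (C) (0|1)*11(0|1)*: on '01' the DFA goes r0 → r2 → r1 and accepts (r1 ∈ Accept), but the regex does not match it → eliminate
  (D) 1*(01*01*)*: on ε the DFA stays in r0 and rejects (r0 ∉ Accept), but the regex matches it → eliminate
Only (B) is consistent with the DFA.
(B) (0|1)*01(0|1)*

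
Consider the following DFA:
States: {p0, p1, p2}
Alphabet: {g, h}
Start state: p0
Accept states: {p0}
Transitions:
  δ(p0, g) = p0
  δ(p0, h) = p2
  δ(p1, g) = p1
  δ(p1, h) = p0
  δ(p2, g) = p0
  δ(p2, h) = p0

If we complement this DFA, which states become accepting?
Complement accept states = All states \ Original accept states
= {p0, p1, p2} \ {p0}
{p1, p2}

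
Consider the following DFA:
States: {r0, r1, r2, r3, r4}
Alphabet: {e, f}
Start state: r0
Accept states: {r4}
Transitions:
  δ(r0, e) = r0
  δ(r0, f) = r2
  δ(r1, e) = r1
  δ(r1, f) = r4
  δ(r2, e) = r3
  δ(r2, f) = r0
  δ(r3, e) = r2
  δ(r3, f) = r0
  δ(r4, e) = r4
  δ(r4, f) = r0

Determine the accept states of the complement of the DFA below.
Complement accept states = All states \ Original accept states
= {r0, r1, r2, r3, r4} \ {r4}
{r0, r1, r2, r3}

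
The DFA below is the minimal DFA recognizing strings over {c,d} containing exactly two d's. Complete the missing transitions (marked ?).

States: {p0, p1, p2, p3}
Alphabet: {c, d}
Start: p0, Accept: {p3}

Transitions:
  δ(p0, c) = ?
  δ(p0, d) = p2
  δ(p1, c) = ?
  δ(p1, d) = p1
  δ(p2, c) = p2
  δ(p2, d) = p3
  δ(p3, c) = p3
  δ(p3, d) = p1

From the language and accept set, identify what each state tracks — p0: zero d's; p1: ≥ three d's (dead); p2: one d; p3: two d's.
Each missing δ(q, a) is the state matching the new tracked value after reading a.
δ(p0, c) = p0; δ(p1, c) = p1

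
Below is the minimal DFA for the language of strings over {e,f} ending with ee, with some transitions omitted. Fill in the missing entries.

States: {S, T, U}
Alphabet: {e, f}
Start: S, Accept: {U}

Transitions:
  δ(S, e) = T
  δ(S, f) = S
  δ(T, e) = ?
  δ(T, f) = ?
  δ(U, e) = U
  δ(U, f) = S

From the language and accept set, identify what each state tracks — S: last symbol not e; T: one trailing e; U: two trailing e's.
Each missing δ(q, a) is the state matching the new tracked value after reading a.
δ(T, e) = U; δ(T, f) = S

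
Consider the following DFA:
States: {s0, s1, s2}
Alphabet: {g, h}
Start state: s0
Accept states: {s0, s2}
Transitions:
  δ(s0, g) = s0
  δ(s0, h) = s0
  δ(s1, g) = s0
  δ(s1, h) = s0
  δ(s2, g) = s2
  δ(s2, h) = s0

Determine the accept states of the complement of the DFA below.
Complement accept states = All states \ Original accept states
= {s0, s1, s2} \ {s0, s2}
{s1}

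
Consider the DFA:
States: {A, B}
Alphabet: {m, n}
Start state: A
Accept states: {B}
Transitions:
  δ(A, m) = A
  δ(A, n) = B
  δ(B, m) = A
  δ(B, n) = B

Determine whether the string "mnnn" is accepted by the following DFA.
Processing string "mnnn":
  A --m--> A
  A --n--> B
  B --n--> B
  B --n--> B
Final state: B
Accept states: {B}
Yes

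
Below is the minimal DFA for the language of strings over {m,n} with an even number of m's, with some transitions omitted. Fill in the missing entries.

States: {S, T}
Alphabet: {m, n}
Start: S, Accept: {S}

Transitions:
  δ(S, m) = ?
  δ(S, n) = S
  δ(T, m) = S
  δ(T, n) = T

From the language and accept set, identify what each state tracks — S: even number of m's so far; T: odd number of m's so far.
Each missing δ(q, a) is the state matching the new tracked value after reading a.
δ(S, m) = T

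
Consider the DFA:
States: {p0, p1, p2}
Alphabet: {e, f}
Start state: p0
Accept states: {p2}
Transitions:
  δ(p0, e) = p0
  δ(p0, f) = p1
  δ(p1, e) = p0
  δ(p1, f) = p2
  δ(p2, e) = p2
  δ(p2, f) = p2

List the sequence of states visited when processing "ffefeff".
read 'f': p0 → p1
  read 'f': p1 → p2
  read 'e': p2 → p2
  read 'f': p2 → p2
  read 'e': p2 → p2
  read 'f': p2 → p2
  read 'f': p2 → p2
p0 -> p1 -> p2 -> p2 -> p2 -> p2 -> p2 -> p2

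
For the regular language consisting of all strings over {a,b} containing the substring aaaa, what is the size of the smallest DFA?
By Myhill–Nerode, count the distinguishable equivalence classes: 5 classes — one per longest suffix of the input that is a prefix of 'aaaa' (lengths 0 through 3), plus an absorbing 'already seen aaaa' class.
5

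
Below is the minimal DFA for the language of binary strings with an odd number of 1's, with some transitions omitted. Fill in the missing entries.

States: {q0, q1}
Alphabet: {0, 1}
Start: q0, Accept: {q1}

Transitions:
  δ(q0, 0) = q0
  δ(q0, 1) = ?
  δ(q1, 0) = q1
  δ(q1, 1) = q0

From the language and accept set, identify what each state tracks — q0: even number of 1's so far; q1: odd number of 1's so far.
Each missing δ(q, a) is the state matching the new tracked value after reading a.
δ(q0, 1) = q1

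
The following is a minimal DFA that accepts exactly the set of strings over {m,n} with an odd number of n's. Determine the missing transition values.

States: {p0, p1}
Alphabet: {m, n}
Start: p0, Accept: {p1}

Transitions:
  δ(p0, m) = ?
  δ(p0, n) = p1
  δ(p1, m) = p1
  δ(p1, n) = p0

From the language and accept set, identify what each state tracks — p0: even number of n's so far; p1: odd number of n's so far.
Each missing δ(q, a) is the state matching the new tracked value after reading a.
δ(p0, m) = p0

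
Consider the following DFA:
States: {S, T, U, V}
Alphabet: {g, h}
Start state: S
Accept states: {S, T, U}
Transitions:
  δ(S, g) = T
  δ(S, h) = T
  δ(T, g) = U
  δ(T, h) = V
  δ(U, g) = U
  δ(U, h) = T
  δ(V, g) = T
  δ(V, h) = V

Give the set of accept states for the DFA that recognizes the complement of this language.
Complement accept states = All states \ Original accept states
= {S, T, U, V} \ {S, T, U}
{V}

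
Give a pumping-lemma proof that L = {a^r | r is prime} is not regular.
Assume L is regular with pumping length p. Idea: pumping by a suitable count produces a composite length.
Let q be a prime with q ≥ p and choose s = a^q ∈ L. By the pumping lemma, s = xyz with |xy| ≤ p, |y| = k ≥ 1. Take i = q+1: |xy^(q+1)z| = q + q·k = q(1+k). Since q ≥ 2 and 1+k ≥ 2, q(1+k) is composite, so xy^(q+1)z ∉ L.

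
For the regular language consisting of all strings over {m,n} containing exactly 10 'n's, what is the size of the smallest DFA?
By Myhill–Nerode, count the distinguishable equivalence classes: 12 classes — having seen 0, 1, …, 10, or >10 copies of 'n'; the count-10 class is the only accepting one and >10 is dead.
12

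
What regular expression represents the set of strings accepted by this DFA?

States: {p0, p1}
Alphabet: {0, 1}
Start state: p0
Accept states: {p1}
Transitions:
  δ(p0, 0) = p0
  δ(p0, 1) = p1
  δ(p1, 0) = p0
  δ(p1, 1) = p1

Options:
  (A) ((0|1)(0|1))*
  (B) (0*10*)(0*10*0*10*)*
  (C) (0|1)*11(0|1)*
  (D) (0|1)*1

Check each option against the DFA on short strings; one disagreement eliminates an option:
  (A) ((0|1)(0|1))*: on ε the DFA stays in p0 and rejects (p0 ∉ Accept), but the regex matches it → eliminate
  (B) (0*10*)(0*10*0*10*)*: on '10' the DFA goes p0 → p1 → p0 and rejects (p0 ∉ Accept), but the regex matches it → eliminate
  (C) (0|1)*11(0|1)*: on '1' the DFA goes p0 → p1 and accepts (p1 ∈ Accept), but the regex does not match it → eliminate
  (D) (0|1)*1: agrees with the DFA on every string of length ≤ 6
Only (D) is consistent with the DFA.
(D) (0|1)*1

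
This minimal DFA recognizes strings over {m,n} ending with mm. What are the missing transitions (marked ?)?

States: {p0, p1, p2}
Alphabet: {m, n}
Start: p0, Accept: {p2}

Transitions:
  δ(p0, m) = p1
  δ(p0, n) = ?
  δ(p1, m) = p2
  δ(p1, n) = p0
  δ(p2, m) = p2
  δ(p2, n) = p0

From the language and accept set, identify what each state tracks — p0: last symbol not m; p1: one trailing m; p2: two trailing m's.
Each missing δ(q, a) is the state matching the new tracked value after reading a.
δ(p0, n) = p0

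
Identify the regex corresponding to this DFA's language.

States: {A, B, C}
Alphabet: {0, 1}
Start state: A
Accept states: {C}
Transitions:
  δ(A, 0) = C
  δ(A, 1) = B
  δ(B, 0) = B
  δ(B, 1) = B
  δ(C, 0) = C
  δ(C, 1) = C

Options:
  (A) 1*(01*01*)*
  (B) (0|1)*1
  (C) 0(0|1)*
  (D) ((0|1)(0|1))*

Check each option against the DFA on short strings; one disagreement eliminates an option:
  (A) 1*(01*01*)*: on ε the DFA stays in A and rejects (A ∉ Accept), but the regex matches it → eliminate
  (B) (0|1)*1: on '0' the DFA goes A → C and accepts (C ∈ Accept), but the regex does not match it → eliminate
  (C) 0(0|1)*: agrees with the DFA on every string of length ≤ 6
  (D) ((0|1)(0|1))*: on ε the DFA stays in A and rejects (A ∉ Accept), but the regex matches it → eliminate
Only (C) is consistent with the DFA.
(C) 0(0|1)*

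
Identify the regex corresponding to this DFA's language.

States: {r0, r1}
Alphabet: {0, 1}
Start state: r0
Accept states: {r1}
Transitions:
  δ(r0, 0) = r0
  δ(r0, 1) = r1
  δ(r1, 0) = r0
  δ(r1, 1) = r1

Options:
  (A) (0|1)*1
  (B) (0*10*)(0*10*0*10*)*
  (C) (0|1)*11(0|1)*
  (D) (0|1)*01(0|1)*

Check each option against the DFA on short strings; one disagreement eliminates an option:
  (A) (0|1)*1: agrees with the DFA on every string of length ≤ 6
  (B) (0*10*)(0*10*0*10*)*: on '10' the DFA goes r0 → r1 → r0 and rejects (r0 ∉ Accept), but the regex matches it → eliminate
  (C) (0|1)*11(0|1)*: on '1' the DFA goes r0 → r1 and accepts (r1 ∈ Accept), but the regex does not match it → eliminate
  (D) (0|1)*01(0|1)*: on '1' the DFA goes r0 → r1 and accepts (r1 ∈ Accept), but the regex does not match it → eliminate
Only (A) is consistent with the DFA.
(A) (0|1)*1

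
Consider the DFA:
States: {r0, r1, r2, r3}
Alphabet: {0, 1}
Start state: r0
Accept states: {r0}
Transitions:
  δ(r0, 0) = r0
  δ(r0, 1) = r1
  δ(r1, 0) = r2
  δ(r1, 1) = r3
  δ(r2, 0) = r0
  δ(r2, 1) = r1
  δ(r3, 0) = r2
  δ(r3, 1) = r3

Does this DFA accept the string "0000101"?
Processing string "0000101":
  r0 --0--> r0
  r0 --0--> r0
  r0 --0--> r0
  r0 --0--> r0
  r0 --1--> r1
  r1 --0--> r2
  r2 --1--> r1
Final state: r1
Accept states: {r0}
No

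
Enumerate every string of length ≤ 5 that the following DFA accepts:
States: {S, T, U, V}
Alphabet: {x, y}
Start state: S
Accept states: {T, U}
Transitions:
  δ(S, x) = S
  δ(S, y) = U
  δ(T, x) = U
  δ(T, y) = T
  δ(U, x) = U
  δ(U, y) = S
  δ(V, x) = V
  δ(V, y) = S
y, xy, yx, xxy, xyx, yxx, yyy, xxxy, xxyx, xyxx, xyyy, yxxx, yxyy, yyxy, yyyx, xxxxy, xxxyx, xxyxx, xxyyy, xyxxx, xyxyy, xyyxy, xyyyx, yxxxx, yxxyy, yxyxy, yxyyx, yyxxy, yyxyx, yyyxx, yyyyy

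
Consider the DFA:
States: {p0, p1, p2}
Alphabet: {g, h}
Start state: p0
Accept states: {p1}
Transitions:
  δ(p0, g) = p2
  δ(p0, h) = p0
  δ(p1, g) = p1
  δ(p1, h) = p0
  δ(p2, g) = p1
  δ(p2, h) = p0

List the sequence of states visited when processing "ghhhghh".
read 'g': p0 → p2
  read 'h': p2 → p0
  read 'h': p0 → p0
  read 'h': p0 → p0
  read 'g': p0 → p2
  read 'h': p2 → p0
  read 'h': p0 → p0
p0 -> p2 -> p0 -> p0 -> p0 -> p2 -> p0 -> p0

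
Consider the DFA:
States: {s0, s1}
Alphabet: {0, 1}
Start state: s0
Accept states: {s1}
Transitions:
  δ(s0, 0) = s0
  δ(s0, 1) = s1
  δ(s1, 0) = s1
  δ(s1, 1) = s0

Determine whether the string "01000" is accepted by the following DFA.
Processing string "01000":
  s0 --0--> s0
  s0 --1--> s1
  s1 --0--> s1
  s1 --0--> s1
  s1 --0--> s1
Final state: s1
Accept states: {s1}
Yes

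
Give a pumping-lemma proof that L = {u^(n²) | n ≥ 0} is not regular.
Assume L is regular with pumping length p. Idea: pumping adds a fixed amount, but gaps between consecutive squares grow.
Choose s = u^(p²) (length p² ≥ p). By the pumping lemma, s = xyz with |xy| ≤ p, |y| > 0, so |y| = k with 1 ≤ k ≤ p. Then |xy²z| = p²+k. Since p² < p²+k ≤ p²+p < (p+1)², the length p²+k lies strictly between consecutive squares, so it is not a perfect square and xy²z ∉ L.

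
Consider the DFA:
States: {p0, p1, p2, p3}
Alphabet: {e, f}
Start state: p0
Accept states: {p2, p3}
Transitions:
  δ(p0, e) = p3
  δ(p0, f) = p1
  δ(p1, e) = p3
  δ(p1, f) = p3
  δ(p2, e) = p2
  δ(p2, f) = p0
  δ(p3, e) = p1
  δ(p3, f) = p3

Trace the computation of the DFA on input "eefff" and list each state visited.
read 'e': p0 → p3
  read 'e': p3 → p1
  read 'f': p1 → p3
  read 'f': p3 → p3
  read 'f': p3 → p3
p0 -> p3 -> p1 -> p3 -> p3 -> p3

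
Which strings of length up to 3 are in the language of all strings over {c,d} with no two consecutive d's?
ε, c, d, cc, cd, dc, ccc, ccd, cdc, dcc, dcd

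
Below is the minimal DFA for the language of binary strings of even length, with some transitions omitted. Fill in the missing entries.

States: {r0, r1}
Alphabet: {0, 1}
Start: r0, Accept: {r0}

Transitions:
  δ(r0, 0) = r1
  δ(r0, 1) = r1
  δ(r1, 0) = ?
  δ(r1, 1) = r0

From the language and accept set, identify what each state tracks — r0: even length so far; r1: odd length so far.
Each missing δ(q, a) is the state matching the new tracked value after reading a.
δ(r1, 0) = r0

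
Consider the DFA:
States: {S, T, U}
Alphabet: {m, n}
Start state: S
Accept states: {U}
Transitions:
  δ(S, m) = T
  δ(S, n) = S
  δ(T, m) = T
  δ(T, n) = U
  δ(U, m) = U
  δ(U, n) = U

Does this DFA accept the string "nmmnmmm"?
Processing string "nmmnmmm":
  S --n--> S
  S --m--> T
  T --m--> T
  T --n--> U
  U --m--> U
  U --m--> U
  U --m--> U
Final state: U
Accept states: {U}
Yes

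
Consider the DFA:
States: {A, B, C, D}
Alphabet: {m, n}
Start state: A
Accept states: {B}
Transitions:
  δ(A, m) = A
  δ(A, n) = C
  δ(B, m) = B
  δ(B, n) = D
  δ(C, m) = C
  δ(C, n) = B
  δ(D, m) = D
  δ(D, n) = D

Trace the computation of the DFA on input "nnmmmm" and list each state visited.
read 'n': A → C
  read 'n': C → B
  read 'm': B → B
  read 'm': B → B
  read 'm': B → B
  read 'm': B → B
A -> C -> B -> B -> B -> B -> B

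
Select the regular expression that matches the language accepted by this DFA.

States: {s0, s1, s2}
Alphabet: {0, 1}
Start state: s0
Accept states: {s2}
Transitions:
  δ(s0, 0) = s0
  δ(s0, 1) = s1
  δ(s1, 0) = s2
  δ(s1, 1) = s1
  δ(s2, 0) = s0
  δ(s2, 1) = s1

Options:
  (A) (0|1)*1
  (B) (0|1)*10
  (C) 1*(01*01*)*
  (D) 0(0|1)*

Check each option against the DFA on short strings; one disagreement eliminates an option:
  (A) (0|1)*1: on '1' the DFA goes s0 → s1 and rejects (s1 ∉ Accept), but the regex matches it → eliminate
  (B) (0|1)*10: agrees with the DFA on every string of length ≤ 6
  (C) 1*(01*01*)*: on ε the DFA stays in s0 and rejects (s0 ∉ Accept), but the regex matches it → eliminate
  (D) 0(0|1)*: on '0' the DFA goes s0 → s0 and rejects (s0 ∉ Accept), but the regex matches it → eliminate
Only (B) is consistent with the DFA.
(B) (0|1)*10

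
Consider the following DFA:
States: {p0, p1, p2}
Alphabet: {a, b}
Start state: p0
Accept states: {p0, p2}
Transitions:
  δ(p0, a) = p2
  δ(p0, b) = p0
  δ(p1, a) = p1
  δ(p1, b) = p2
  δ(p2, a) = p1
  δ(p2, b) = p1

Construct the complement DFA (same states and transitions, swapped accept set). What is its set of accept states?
Complement accept states = All states \ Original accept states
= {p0, p1, p2} \ {p0, p2}
{p1}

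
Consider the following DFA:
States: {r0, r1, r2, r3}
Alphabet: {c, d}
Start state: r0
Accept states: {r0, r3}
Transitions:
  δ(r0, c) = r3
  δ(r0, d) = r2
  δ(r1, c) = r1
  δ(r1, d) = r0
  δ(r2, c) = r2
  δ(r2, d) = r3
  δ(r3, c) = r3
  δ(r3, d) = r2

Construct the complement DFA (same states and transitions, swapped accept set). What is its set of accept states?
Complement accept states = All states \ Original accept states
= {r0, r1, r2, r3} \ {r0, r3}
{r1, r2}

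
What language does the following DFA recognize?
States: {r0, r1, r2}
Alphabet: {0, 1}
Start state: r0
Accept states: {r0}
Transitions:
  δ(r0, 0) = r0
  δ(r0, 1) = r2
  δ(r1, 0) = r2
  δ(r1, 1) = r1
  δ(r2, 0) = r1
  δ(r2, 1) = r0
Testing a few strings:
  '1' → reject
  '01' → reject
  '10' → reject
  '11' → accept
State roles: r0=value ≡ 0 (mod 3); r1=value ≡ 2 (mod 3); r2=value ≡ 1 (mod 3)
All binary strings representing a multiple of 3 (read in base 2; leading zeros allowed and ε counts as 0)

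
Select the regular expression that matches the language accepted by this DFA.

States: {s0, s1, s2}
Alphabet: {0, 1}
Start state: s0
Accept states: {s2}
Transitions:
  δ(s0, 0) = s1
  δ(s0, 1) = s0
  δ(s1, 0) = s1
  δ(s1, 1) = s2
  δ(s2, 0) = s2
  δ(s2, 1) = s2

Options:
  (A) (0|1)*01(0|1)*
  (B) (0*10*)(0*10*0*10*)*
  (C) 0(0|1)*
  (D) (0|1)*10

Check each option against the DFA on short strings; one disagreement eliminates an option:
  (A) (0|1)*01(0|1)*: agrees with the DFA on every string of length ≤ 6
  (B) (0*10*)(0*10*0*10*)*: on '1' the DFA goes s0 → s0 and rejects (s0 ∉ Accept), but the regex matches it → eliminate
  (C) 0(0|1)*: on '0' the DFA goes s0 → s1 and rejects (s1 ∉ Accept), but the regex matches it → eliminate
  (D) (0|1)*10: on '01' the DFA goes s0 → s1 → s2 and accepts (s2 ∈ Accept), but the regex does not match it → eliminate
Only (A) is consistent with the DFA.
(A) (0|1)*01(0|1)*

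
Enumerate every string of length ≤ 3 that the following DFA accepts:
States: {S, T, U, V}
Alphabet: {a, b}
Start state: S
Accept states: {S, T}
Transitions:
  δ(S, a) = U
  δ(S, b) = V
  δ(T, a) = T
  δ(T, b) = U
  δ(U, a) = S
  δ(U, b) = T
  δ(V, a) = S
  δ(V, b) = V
ε, aa, ab, ba, aba, bba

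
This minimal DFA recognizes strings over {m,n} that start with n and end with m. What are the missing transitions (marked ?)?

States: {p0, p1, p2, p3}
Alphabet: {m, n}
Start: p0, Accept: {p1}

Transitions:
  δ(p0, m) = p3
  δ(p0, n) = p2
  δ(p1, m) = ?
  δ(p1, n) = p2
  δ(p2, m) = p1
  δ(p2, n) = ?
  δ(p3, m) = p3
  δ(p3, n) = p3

From the language and accept set, identify what each state tracks — p0: no input read; p1: started with n, last symbol m; p2: started with n, last symbol n; p3: started with m (dead).
Each missing δ(q, a) is the state matching the new tracked value after reading a.
δ(p1, m) = p1; δ(p2, n) = p2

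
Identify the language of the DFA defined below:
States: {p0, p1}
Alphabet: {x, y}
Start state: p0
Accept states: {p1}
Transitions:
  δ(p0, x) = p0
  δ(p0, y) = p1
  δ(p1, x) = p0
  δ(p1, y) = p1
Testing a few strings:
  'xx' → reject
  'yy' → accept
  'xy' → accept
  'x' → reject
State roles: p0=last symbol not y; p1=last symbol is y
All strings over {x,y} ending with y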